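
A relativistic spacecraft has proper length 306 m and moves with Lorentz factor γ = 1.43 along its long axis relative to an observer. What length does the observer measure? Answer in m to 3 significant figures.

γ = 1.43 (given)
Length contraction: L = L₀/γ = 306/1.43 = 214 m

L ≈ 214 m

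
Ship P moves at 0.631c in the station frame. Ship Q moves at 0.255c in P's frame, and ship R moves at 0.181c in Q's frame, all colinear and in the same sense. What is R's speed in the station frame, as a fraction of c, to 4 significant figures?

u ≈ 0.8296c

Compose boost 2: (0.255 + 0.631)/(1 + 0.255×0.631) = 0.8860/1.16091 = 0.763198
Compose boost 3: (0.181 + 0.763198)/(1 + 0.181×0.763198) = 0.944198/1.13814 = 0.8296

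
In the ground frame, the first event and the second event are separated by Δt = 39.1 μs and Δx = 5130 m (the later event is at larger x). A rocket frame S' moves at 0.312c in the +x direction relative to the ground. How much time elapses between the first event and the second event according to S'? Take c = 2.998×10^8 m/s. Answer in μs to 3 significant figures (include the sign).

Δt' ≈ 35.5 μs

γ = 1/√(1 − 0.312²) = 1.0525
Δt' = γ(Δt − vΔx/c²) = 1.0525 × (39.1 μs − 0.312×5130 m / (2.998×10^8 m/s))
= 1.0525 × (33.761 μs) = 35.5 μs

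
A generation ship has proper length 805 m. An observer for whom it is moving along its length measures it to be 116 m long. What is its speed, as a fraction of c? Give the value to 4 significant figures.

β ≈ 0.9896

γ = L₀/L = 805/116 = 6.93966
β = √(1 − 1/γ²) = 0.9896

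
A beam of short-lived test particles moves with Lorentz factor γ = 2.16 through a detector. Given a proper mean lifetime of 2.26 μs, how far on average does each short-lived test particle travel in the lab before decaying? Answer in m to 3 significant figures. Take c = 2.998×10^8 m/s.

β = √(1 − 1/γ²) = √(1 − 1/2.16²) = 0.88638
Dilated lifetime: Δt = γτ₀ = 2.16 × 2.26 μs = 4.8816 μs
d = vΔt = 0.88638c × 4.8816 μs = 2.6574×10^8 m/s × 4.8816×10^-6 s = 1300 m

d ≈ 1300 m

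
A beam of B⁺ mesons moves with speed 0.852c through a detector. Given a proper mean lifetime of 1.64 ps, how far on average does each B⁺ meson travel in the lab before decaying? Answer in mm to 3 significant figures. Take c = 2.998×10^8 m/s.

γ = 1/√(1 − 0.852²) = 1.9101
Dilated lifetime: Δt = γτ₀ = 1.9101 × 1.64 ps = 3.1325 ps
d = vΔt = 0.852c × 3.1325 ps = 2.5543×10^8 m/s × 3.1325×10^-12 s = 0.800 mm

d ≈ 0.800 mm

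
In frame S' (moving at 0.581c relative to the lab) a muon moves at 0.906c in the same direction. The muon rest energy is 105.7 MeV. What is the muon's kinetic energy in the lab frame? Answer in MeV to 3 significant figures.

K ≈ 363 MeV

u_lab = (0.906 + 0.581)/(1 + 0.906×0.581) = 0.974197
γ = 1/√(1 − 0.974197²) = 4.4306
K = (γ − 1)m₀c² = (4.4306 − 1) × 105.7 = 3.4306 × 105.7 = 363 MeV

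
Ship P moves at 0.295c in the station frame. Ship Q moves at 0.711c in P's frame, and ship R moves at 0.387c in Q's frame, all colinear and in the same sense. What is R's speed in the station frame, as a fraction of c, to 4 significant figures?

Compose boost 2: (0.711 + 0.295)/(1 + 0.711×0.295) = 1.006/1.20975 = 0.831580
Compose boost 3: (0.387 + 0.831580)/(1 + 0.387×0.831580) = 1.21858/1.32182 = 0.9219

u ≈ 0.9219c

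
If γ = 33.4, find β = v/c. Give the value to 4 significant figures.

β = √(1 − 1/γ²) = √(1 − 1/33.4²) = √(0.999104) = 0.9996

β ≈ 0.9996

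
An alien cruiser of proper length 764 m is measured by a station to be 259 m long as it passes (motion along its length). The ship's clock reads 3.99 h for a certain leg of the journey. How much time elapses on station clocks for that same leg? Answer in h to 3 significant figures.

Length contraction ⇒ γ = L₀/L = 764/259 = 2.9498
Time dilation: Δt = γτ₀ = 2.9498 × 3.99 h = 11.8 h

Δt ≈ 11.8 h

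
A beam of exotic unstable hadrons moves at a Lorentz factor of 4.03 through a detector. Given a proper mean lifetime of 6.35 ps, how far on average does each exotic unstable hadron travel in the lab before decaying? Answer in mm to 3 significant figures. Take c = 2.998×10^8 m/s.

d ≈ 7.43 mm

β = √(1 − 1/γ²) = √(1 − 1/4.03²) = 0.96872
Dilated lifetime: Δt = γτ₀ = 4.03 × 6.35 ps = 25.590 ps
d = vΔt = 0.96872c × 25.590 ps = 2.9042×10^8 m/s × 2.5590×10^-11 s = 7.43 mm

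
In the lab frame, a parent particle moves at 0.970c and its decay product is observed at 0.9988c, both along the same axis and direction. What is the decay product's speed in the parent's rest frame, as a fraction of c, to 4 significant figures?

u' ≈ 0.9241c

Inverse velocity addition: u' = (u − v)/(1 − uv/c²)
= (0.9988 − 0.970)/(1 − 0.9988×0.970) = 0.02880/0.0311640 = 0.9241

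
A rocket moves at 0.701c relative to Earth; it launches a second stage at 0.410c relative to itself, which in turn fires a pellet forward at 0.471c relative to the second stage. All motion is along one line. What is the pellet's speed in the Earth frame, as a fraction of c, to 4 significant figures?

u ≈ 0.9485c

Compose boost 2: (0.410 + 0.701)/(1 + 0.410×0.701) = 1.111/1.28741 = 0.862973
Compose boost 3: (0.471 + 0.862973)/(1 + 0.471×0.862973) = 1.33397/1.40646 = 0.9485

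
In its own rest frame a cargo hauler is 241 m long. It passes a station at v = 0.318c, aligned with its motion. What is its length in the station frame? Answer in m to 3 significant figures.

L ≈ 228 m

γ = 1/√(1 − 0.318²) = 1.0548
Length contraction: L = L₀/γ = 241/1.0548 = 228 m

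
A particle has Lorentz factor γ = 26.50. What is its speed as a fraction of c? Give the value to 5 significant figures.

β = √(1 − 1/γ²) = √(1 − 1/26.50²) = √(0.9985760) = 0.99929

β ≈ 0.99929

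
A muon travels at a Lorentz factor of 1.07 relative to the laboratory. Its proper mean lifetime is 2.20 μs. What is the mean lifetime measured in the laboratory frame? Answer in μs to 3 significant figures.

Δt ≈ 2.35 μs

γ = 1.07 (given)
Time dilation: Δt = γτ₀ = 1.07 × 2.20 μs = 2.35 μs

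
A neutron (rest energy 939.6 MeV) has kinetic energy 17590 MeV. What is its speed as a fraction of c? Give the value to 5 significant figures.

β ≈ 0.99871

γ = 1 + K/(m₀c²) = 1 + 17590/939.6 = 19.72073
β = √(1 − 1/γ²) = 0.99871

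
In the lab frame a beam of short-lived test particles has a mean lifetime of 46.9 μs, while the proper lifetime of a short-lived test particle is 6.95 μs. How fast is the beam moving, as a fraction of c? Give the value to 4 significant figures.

γ = Δt/τ₀ = 46.9/6.95 = 6.74820
β = √(1 − 1/γ²) = √(1 − 1/6.74820²) = 0.9890

β ≈ 0.9890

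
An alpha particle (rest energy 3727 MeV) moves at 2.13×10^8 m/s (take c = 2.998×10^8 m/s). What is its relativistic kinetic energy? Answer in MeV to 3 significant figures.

K ≈ 1570 MeV

β = v/c = 2.13×10^8 / 2.998×10^8 = 0.71047
γ = 1/√(1 − 0.71047²) = 1.4210
K = (γ − 1)m₀c² = (1.4210 − 1) × 3727 MeV = 0.42101 × 3727 MeV = 1570 MeV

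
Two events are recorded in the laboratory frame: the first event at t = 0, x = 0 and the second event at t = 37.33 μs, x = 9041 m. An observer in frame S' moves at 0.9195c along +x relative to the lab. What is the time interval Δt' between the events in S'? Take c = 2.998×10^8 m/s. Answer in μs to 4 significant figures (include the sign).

Δt' ≈ 24.42 μs

γ = 1/√(1 − 0.9195²) = 2.54395
Δt' = γ(Δt − vΔx/c²) = 2.54395 × (37.33 μs − 0.9195×9041 m / (2.998×10^8 m/s))
= 2.54395 × (9.60085 μs) = 24.42 μs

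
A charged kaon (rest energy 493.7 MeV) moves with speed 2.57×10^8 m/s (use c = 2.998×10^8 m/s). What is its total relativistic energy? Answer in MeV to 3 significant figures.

E ≈ 959 MeV

β = v/c = 2.57×10^8 / 2.998×10^8 = 0.85724
γ = 1/√(1 − 0.85724²) = 1.9420
E = γm₀c² = 1.9420 × 493.7 MeV = 959 MeV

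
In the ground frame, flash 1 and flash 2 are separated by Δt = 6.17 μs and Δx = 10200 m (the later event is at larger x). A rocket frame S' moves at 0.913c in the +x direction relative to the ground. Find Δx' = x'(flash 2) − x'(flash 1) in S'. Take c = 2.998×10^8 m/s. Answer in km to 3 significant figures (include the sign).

Δx' ≈ 20.9 km

γ = 1/√(1 − 0.913²) = 2.4512
Δx' = γ(Δx − vΔt) = 2.4512 × (10200 m − 0.913×(2.998×10^8 m/s)×6.17×10^-6 s)
= 2.4512 × (8511.2 m) = 20.9 km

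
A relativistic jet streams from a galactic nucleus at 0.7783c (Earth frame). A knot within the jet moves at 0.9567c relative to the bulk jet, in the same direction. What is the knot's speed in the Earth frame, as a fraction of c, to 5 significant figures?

Relativistic velocity addition: u = (u' + v)/(1 + u'v/c²)
= (0.9567 + 0.7783)/(1 + 0.9567×0.7783) = 1.7350/1.744600 = 0.99450

u ≈ 0.99450c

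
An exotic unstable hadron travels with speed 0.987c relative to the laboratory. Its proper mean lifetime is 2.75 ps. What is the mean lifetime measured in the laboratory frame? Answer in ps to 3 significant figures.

γ = 1/√(1 − 0.987²) = 6.2220
Time dilation: Δt = γτ₀ = 6.2220 × 2.75 ps = 17.1 ps

Δt ≈ 17.1 ps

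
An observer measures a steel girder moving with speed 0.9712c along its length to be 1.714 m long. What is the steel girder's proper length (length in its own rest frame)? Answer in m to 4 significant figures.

L₀ ≈ 7.194 m

γ = 1/√(1 − 0.9712²) = 4.19699
L₀ = γL = 4.19699 × 1.714 = 7.194 m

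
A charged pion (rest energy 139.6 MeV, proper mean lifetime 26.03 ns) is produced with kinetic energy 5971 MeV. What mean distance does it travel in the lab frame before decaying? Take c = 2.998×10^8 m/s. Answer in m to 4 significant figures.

γ = 1 + K/(m₀c²) = 1 + 5971/139.6 = 43.7722
β = √(1 − 1/γ²) = 0.999739
Dilated lifetime: γτ₀ = 43.7722 × 26.03 ns = 1139.39 ns
d = βc·γτ₀ = 0.999739 × (2.998×10^8 m/s) × 1.13939×10^-6 s = 341.5 m

d ≈ 341.5 m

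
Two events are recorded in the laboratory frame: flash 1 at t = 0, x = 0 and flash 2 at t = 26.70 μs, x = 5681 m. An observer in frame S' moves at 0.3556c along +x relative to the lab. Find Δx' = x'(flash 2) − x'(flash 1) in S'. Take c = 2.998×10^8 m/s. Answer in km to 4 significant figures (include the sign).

Δx' ≈ 3.033 km

γ = 1/√(1 − 0.3556²) = 1.06993
Δx' = γ(Δx − vΔt) = 1.06993 × (5681 m − 0.3556×(2.998×10^8 m/s)×26.70×10^-6 s)
= 1.06993 × (2834.54 m) = 3.033 km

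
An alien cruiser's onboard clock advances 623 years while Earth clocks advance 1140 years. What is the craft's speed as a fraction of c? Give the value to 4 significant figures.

β ≈ 0.8375

γ = Δt/τ₀ = 1140/623 = 1.82986
β = √(1 − 1/γ²) = √(1 − 1/1.82986²) = 0.8375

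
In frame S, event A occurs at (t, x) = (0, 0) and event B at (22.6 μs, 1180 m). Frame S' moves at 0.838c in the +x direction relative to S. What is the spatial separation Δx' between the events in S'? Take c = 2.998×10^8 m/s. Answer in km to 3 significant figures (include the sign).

Δx' ≈ -8.24 km

γ = 1/√(1 − 0.838²) = 1.8326
Δx' = γ(Δx − vΔt) = 1.8326 × (1180 m − 0.838×(2.998×10^8 m/s)×22.6×10^-6 s)
= 1.8326 × (-4497.9 m) = -8.24 km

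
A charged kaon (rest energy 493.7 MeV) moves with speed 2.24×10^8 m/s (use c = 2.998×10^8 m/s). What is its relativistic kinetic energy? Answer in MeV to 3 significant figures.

β = v/c = 2.24×10^8 / 2.998×10^8 = 0.74716
γ = 1/√(1 − 0.74716²) = 1.5046
K = (γ − 1)m₀c² = (1.5046 − 1) × 493.7 MeV = 0.50458 × 493.7 MeV = 249 MeV

K ≈ 249 MeV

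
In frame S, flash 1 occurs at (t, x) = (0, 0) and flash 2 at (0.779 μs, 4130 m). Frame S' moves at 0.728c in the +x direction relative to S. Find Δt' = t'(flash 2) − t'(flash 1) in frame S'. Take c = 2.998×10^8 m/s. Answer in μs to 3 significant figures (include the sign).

Δt' ≈ -13.5 μs

γ = 1/√(1 − 0.728²) = 1.4586
Δt' = γ(Δt − vΔx/c²) = 1.4586 × (0.779 μs − 0.728×4130 m / (2.998×10^8 m/s))
= 1.4586 × (-9.2498 μs) = -13.5 μs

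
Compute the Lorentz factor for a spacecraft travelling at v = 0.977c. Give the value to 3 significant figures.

γ ≈ 4.69

γ = 1/√(1 − β²) = 1/√(1 − 0.977²) = 1/√(0.045471) = 4.69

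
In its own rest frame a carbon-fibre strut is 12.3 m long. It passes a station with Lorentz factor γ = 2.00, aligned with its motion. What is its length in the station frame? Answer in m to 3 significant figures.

L ≈ 6.15 m

γ = 2.00 (given)
Length contraction: L = L₀/γ = 12.3/2.00 = 6.15 m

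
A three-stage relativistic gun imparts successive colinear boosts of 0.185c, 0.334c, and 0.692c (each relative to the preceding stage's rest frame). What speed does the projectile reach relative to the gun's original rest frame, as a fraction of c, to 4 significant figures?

Compose boost 2: (0.334 + 0.185)/(1 + 0.334×0.185) = 0.5190/1.06179 = 0.488797
Compose boost 3: (0.692 + 0.488797)/(1 + 0.692×0.488797) = 1.18080/1.33825 = 0.8823

u ≈ 0.8823c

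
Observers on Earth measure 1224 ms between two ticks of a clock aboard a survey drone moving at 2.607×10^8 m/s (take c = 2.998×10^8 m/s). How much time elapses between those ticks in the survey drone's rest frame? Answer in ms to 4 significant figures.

τ₀ ≈ 604.4 ms

β = v/c = 2.607×10^8 / 2.998×10^8 = 0.869580
γ = 1/√(1 − 0.869580²) = 2.02514
Proper time: τ₀ = Δt/γ = 1224/2.02514 = 604.4 ms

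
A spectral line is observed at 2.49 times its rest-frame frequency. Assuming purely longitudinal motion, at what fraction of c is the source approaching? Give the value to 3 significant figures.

f_obs/f_src = √((1+β)/(1−β)) = 2.49  ⇒  (1+β)/(1−β) = 6.2001
β = |1 − D²|/(1 + D²) = |1 − 6.2001|/(1 + 6.2001) = 0.722

β ≈ 0.722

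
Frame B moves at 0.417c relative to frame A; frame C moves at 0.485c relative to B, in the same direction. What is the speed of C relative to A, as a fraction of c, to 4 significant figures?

u ≈ 0.7503c

Compose boost 2: (0.485 + 0.417)/(1 + 0.485×0.417) = 0.9020/1.20225 = 0.7503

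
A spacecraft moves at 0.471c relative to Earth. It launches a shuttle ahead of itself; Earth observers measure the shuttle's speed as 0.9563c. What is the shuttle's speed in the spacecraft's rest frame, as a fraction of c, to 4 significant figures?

Inverse velocity addition: u' = (u − v)/(1 − uv/c²)
= (0.9563 − 0.471)/(1 − 0.9563×0.471) = 0.4853/0.549583 = 0.8830

u' ≈ 0.8830c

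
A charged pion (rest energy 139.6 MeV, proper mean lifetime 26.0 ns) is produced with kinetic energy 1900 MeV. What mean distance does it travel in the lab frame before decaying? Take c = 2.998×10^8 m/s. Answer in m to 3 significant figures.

d ≈ 114 m

γ = 1 + K/(m₀c²) = 1 + 1900/139.6 = 14.610
β = √(1 − 1/γ²) = 0.99765
Dilated lifetime: γτ₀ = 14.610 × 26.0 ns = 379.87 ns
d = βc·γτ₀ = 0.99765 × (2.998×10^8 m/s) × 3.7987×10^-7 s = 114 m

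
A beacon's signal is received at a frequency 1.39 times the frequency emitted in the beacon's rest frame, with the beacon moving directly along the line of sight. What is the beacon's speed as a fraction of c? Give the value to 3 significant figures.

f_obs/f_src = √((1+β)/(1−β)) = 1.39  ⇒  (1+β)/(1−β) = 1.9321
β = |1 − D²|/(1 + D²) = |1 − 1.9321|/(1 + 1.9321) = 0.318

β ≈ 0.318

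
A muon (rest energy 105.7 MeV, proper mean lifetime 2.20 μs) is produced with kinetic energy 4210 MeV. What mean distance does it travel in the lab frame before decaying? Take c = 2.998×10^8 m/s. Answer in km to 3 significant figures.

γ = 1 + K/(m₀c²) = 1 + 4210/105.7 = 40.830
β = √(1 − 1/γ²) = 0.99970
Dilated lifetime: γτ₀ = 40.830 × 2.20 μs = 89.825 μs
d = βc·γτ₀ = 0.99970 × (2.998×10^8 m/s) × 8.9825×10^-5 s = 26.9 km

d ≈ 26.9 km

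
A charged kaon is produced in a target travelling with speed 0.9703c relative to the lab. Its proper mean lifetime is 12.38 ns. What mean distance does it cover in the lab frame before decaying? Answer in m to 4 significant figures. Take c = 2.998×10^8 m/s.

d ≈ 14.89 m

γ = 1/√(1 − 0.9703²) = 4.13386
Dilated lifetime: Δt = γτ₀ = 4.13386 × 12.38 ns = 51.1772 ns
d = vΔt = 0.9703c × 51.1772 ns = 2.90896×10^8 m/s × 5.11772×10^-8 s = 14.89 m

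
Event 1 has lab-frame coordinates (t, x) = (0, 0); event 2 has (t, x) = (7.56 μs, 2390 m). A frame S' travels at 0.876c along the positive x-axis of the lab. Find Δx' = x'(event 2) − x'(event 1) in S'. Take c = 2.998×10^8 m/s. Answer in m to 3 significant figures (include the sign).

Δx' ≈ 839 m

γ = 1/√(1 − 0.876²) = 2.0734
Δx' = γ(Δx − vΔt) = 2.0734 × (2390 m − 0.876×(2.998×10^8 m/s)×7.56×10^-6 s)
= 2.0734 × (404.56 m) = 839 m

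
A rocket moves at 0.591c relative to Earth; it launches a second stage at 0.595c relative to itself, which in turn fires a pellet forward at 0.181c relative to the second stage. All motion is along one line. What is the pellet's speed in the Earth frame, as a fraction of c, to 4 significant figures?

u ≈ 0.9134c

Compose boost 2: (0.595 + 0.591)/(1 + 0.595×0.591) = 1.186/1.35164 = 0.877449
Compose boost 3: (0.181 + 0.877449)/(1 + 0.181×0.877449) = 1.05845/1.15882 = 0.9134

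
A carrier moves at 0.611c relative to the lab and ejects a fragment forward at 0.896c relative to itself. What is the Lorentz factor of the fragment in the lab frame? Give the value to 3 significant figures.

u_lab = (0.896 + 0.611)/(1 + 0.896×0.611) = 1.507/1.54746 = 0.973856
γ = 1/√(1 − 0.973856²) = 4.40

γ ≈ 4.40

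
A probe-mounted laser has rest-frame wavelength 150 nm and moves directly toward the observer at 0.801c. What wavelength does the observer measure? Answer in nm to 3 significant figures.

Relativistic Doppler: λ_obs = λ_src √((1−β)/(1+β))
= 150 × √(0.19900/1.8010) = 150 × 0.33241 = 49.9 nm

λ_obs ≈ 49.9 nm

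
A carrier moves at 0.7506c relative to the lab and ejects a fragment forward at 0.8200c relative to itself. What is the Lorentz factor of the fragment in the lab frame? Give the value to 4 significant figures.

u_lab = (0.8200 + 0.7506)/(1 + 0.8200×0.7506) = 1.5706/1.615492 = 0.9722116
γ = 1/√(1 − 0.9722116²) = 4.272

γ ≈ 4.272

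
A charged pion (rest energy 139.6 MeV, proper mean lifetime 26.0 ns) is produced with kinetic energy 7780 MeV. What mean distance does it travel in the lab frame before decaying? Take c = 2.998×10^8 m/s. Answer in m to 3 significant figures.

d ≈ 442 m

γ = 1 + K/(m₀c²) = 1 + 7780/139.6 = 56.731
β = √(1 − 1/γ²) = 0.99984
Dilated lifetime: γτ₀ = 56.731 × 26.0 ns = 1475.0 ns
d = βc·γτ₀ = 0.99984 × (2.998×10^8 m/s) × 1.4750×10^-6 s = 442 m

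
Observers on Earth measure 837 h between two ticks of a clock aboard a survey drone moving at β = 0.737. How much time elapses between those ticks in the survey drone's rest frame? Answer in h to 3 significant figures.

γ = 1/√(1 − 0.737²) = 1.4795
Proper time: τ₀ = Δt/γ = 837/1.4795 = 566 h

τ₀ ≈ 566 h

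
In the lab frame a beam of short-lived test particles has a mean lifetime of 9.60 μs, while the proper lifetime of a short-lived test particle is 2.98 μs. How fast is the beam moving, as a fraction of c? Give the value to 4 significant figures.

γ = Δt/τ₀ = 9.60/2.98 = 3.22148
β = √(1 − 1/γ²) = √(1 − 1/3.22148²) = 0.9506

β ≈ 0.9506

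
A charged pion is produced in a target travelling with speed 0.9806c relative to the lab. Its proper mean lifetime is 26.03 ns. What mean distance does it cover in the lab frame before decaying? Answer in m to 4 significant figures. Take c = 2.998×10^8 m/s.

γ = 1/√(1 − 0.9806²) = 5.10153
Dilated lifetime: Δt = γτ₀ = 5.10153 × 26.03 ns = 132.793 ns
d = vΔt = 0.9806c × 132.793 ns = 2.93984×10^8 m/s × 1.32793×10^-7 s = 39.04 m

d ≈ 39.04 m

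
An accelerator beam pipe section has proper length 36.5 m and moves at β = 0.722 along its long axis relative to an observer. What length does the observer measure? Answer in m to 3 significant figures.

L ≈ 25.3 m

γ = 1/√(1 − 0.722²) = 1.4453
Length contraction: L = L₀/γ = 36.5/1.4453 = 25.3 m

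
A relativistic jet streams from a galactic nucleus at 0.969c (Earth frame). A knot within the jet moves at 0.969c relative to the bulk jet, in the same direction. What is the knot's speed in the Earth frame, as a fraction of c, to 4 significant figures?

Relativistic velocity addition: u = (u' + v)/(1 + u'v/c²)
= (0.969 + 0.969)/(1 + 0.969×0.969) = 1.938/1.93896 = 0.9995

u ≈ 0.9995c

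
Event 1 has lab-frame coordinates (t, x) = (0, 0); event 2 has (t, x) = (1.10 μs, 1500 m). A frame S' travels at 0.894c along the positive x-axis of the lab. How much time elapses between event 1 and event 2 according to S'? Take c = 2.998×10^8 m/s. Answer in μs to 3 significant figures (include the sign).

γ = 1/√(1 − 0.894²) = 2.2318
Δt' = γ(Δt − vΔx/c²) = 2.2318 × (1.10 μs − 0.894×1500 m / (2.998×10^8 m/s))
= 2.2318 × (-3.3730 μs) = -7.53 μs

Δt' ≈ -7.53 μs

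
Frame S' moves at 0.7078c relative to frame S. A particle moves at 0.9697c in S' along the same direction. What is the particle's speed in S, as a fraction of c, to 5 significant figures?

Relativistic velocity addition: u = (u' + v)/(1 + u'v/c²)
= (0.9697 + 0.7078)/(1 + 0.9697×0.7078) = 1.6775/1.686354 = 0.99475

u ≈ 0.99475c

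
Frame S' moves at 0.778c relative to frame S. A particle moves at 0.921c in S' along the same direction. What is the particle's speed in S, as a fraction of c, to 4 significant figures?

Relativistic velocity addition: u = (u' + v)/(1 + u'v/c²)
= (0.921 + 0.778)/(1 + 0.921×0.778) = 1.699/1.71654 = 0.9898

u ≈ 0.9898c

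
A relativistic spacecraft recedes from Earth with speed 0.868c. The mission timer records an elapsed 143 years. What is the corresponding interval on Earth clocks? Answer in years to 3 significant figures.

γ = 1/√(1 − 0.868²) = 2.0138
Time dilation: Δt = γτ₀ = 2.0138 × 143 years = 288 years

Δt ≈ 288 years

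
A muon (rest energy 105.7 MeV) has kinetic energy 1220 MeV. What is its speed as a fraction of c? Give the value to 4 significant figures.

β ≈ 0.9968

γ = 1 + K/(m₀c²) = 1 + 1220/105.7 = 12.5421
β = √(1 − 1/γ²) = 0.9968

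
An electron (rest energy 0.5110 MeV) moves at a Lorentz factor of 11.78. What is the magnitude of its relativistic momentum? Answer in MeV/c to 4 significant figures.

p ≈ 5.998 MeV/c

β = √(1 − 1/γ²) = √(1 − 1/11.78²) = 0.996390
p = γβm₀c = 11.78 × 0.996390 × 0.5110 MeV/c = 5.998 MeV/c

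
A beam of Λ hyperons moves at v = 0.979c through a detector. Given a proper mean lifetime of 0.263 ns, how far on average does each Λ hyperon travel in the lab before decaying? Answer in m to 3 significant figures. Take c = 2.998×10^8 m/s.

d ≈ 0.379 m

γ = 1/√(1 − 0.979²) = 4.9053
Dilated lifetime: Δt = γτ₀ = 4.9053 × 0.263 ns = 1.2901 ns
d = vΔt = 0.979c × 1.2901 ns = 2.9350×10^8 m/s × 1.2901×10^-9 s = 0.379 m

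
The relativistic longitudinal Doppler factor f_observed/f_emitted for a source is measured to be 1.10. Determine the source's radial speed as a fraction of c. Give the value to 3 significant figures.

β ≈ 0.0950

f_obs/f_src = √((1+β)/(1−β)) = 1.10  ⇒  (1+β)/(1−β) = 1.2100
β = |1 − D²|/(1 + D²) = |1 − 1.2100|/(1 + 1.2100) = 0.0950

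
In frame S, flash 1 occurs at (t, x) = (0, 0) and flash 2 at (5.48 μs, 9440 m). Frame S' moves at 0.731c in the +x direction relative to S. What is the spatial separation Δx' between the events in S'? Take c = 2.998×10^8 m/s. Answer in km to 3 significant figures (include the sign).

γ = 1/√(1 − 0.731²) = 1.4655
Δx' = γ(Δx − vΔt) = 1.4655 × (9440 m − 0.731×(2.998×10^8 m/s)×5.48×10^-6 s)
= 1.4655 × (8239.0 m) = 12.1 km

Δx' ≈ 12.1 km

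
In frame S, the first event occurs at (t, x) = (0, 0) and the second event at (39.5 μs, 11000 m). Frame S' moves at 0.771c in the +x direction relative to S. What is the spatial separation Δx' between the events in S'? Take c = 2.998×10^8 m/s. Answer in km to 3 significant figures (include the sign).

Δx' ≈ 2.94 km

γ = 1/√(1 − 0.771²) = 1.5703
Δx' = γ(Δx − vΔt) = 1.5703 × (11000 m − 0.771×(2.998×10^8 m/s)×39.5×10^-6 s)
= 1.5703 × (1869.7 m) = 2.94 km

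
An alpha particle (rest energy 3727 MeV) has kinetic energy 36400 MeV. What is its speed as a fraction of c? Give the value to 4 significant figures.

γ = 1 + K/(m₀c²) = 1 + 36400/3727 = 10.7666
β = √(1 − 1/γ²) = 0.9957

β ≈ 0.9957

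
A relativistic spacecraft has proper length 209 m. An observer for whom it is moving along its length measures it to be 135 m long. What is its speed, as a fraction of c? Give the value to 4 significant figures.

β ≈ 0.7634

γ = L₀/L = 209/135 = 1.54815
β = √(1 − 1/γ²) = 0.7634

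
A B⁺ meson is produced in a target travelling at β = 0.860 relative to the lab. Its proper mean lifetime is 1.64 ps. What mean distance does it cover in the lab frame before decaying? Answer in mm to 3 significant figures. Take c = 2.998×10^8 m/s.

d ≈ 0.829 mm

γ = 1/√(1 − 0.860²) = 1.9597
Dilated lifetime: Δt = γτ₀ = 1.9597 × 1.64 ps = 3.2138 ps
d = vΔt = 0.860c × 3.2138 ps = 2.5783×10^8 m/s × 3.2138×10^-12 s = 0.829 mm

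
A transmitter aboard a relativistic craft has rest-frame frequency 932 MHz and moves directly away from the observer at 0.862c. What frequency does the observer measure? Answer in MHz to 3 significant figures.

f_obs ≈ 254 MHz

Relativistic Doppler: f_obs = f_src √((1−β)/(1+β))
= 932 × √(0.13800/1.8620) = 932 × 0.27224 = 254 MHz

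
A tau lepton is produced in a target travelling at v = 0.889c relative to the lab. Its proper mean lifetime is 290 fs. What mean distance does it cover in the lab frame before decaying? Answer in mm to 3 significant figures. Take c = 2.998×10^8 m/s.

γ = 1/√(1 − 0.889²) = 2.1838
Dilated lifetime: Δt = γτ₀ = 2.1838 × 290 fs = 633.32 fs
d = vΔt = 0.889c × 633.32 fs = 2.6652×10^8 m/s × 6.3332×10^-13 s = 0.169 mm

d ≈ 0.169 mm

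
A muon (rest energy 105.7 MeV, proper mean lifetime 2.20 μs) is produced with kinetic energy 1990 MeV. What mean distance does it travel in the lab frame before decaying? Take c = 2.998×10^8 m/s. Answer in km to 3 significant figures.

d ≈ 13.1 km

γ = 1 + K/(m₀c²) = 1 + 1990/105.7 = 19.827
β = √(1 − 1/γ²) = 0.99873
Dilated lifetime: γτ₀ = 19.827 × 2.20 μs = 43.619 μs
d = βc·γτ₀ = 0.99873 × (2.998×10^8 m/s) × 4.3619×10^-5 s = 13.1 km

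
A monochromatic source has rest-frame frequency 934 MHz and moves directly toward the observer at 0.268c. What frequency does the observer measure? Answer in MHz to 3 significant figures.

Relativistic Doppler: f_obs = f_src √((1+β)/(1−β))
= 934 × √(1.2680/0.73200) = 934 × 1.3161 = 1230 MHz

f_obs ≈ 1230 MHz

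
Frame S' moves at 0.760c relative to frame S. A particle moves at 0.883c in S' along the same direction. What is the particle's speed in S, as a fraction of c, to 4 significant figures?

Relativistic velocity addition: u = (u' + v)/(1 + u'v/c²)
= (0.883 + 0.760)/(1 + 0.883×0.760) = 1.643/1.67108 = 0.9832

u ≈ 0.9832c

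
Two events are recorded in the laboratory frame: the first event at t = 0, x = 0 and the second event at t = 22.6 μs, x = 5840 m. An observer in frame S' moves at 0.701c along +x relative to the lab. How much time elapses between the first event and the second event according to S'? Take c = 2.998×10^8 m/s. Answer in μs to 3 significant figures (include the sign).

γ = 1/√(1 − 0.701²) = 1.4022
Δt' = γ(Δt − vΔx/c²) = 1.4022 × (22.6 μs − 0.701×5840 m / (2.998×10^8 m/s))
= 1.4022 × (8.9448 μs) = 12.5 μs

Δt' ≈ 12.5 μs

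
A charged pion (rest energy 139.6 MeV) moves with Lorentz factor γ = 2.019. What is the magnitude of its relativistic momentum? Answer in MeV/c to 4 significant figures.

β = √(1 − 1/γ²) = √(1 − 1/2.019²) = 0.868725
p = γβm₀c = 2.019 × 0.868725 × 139.6 MeV/c = 244.9 MeV/c

p ≈ 244.9 MeV/c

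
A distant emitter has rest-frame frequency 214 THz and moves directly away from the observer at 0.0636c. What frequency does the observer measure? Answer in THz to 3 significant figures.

Relativistic Doppler: f_obs = f_src √((1−β)/(1+β))
= 214 × √(0.93640/1.0636) = 214 × 0.93830 = 201 THz

f_obs ≈ 201 THz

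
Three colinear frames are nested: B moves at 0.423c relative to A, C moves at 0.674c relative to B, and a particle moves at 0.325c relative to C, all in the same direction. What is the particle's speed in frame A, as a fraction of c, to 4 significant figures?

u ≈ 0.9227c

Compose boost 2: (0.674 + 0.423)/(1 + 0.674×0.423) = 1.097/1.28510 = 0.853629
Compose boost 3: (0.325 + 0.853629)/(1 + 0.325×0.853629) = 1.17863/1.27743 = 0.9227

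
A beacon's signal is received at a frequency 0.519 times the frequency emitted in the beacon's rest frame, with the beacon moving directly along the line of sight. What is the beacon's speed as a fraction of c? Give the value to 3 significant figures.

β ≈ 0.576

f_obs/f_src = √((1−β)/(1+β)) = 0.519  ⇒  (1−β)/(1+β) = 0.26936
β = |1 − D²|/(1 + D²) = |1 − 0.26936|/(1 + 0.26936) = 0.576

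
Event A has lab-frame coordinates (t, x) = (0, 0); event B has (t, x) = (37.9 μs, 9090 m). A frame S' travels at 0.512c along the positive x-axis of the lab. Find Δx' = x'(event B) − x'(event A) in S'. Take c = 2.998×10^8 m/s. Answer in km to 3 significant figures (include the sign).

γ = 1/√(1 − 0.512²) = 1.1642
Δx' = γ(Δx − vΔt) = 1.1642 × (9090 m − 0.512×(2.998×10^8 m/s)×37.9×10^-6 s)
= 1.1642 × (3272.4 m) = 3.81 km

Δx' ≈ 3.81 km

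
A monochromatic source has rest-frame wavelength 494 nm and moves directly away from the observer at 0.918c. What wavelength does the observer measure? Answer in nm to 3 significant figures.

Relativistic Doppler: λ_obs = λ_src √((1+β)/(1−β))
= 494 × √(1.9180/0.082000) = 494 × 4.8363 = 2390 nm

λ_obs ≈ 2390 nm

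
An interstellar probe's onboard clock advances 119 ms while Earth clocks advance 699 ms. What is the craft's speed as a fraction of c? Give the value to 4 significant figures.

γ = Δt/τ₀ = 699/119 = 5.87395
β = √(1 − 1/γ²) = √(1 − 1/5.87395²) = 0.9854

β ≈ 0.9854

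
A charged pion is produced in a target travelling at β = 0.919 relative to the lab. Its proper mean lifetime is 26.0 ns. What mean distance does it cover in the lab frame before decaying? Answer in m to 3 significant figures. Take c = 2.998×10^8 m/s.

γ = 1/√(1 − 0.919²) = 2.5364
Dilated lifetime: Δt = γτ₀ = 2.5364 × 26.0 ns = 65.947 ns
d = vΔt = 0.919c × 65.947 ns = 2.7552×10^8 m/s × 6.5947×10^-8 s = 18.2 m

d ≈ 18.2 m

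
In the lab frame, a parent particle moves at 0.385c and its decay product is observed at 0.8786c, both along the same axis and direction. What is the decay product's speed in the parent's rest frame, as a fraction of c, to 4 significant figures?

Inverse velocity addition: u' = (u − v)/(1 − uv/c²)
= (0.8786 − 0.385)/(1 − 0.8786×0.385) = 0.4936/0.661739 = 0.7459

u' ≈ 0.7459c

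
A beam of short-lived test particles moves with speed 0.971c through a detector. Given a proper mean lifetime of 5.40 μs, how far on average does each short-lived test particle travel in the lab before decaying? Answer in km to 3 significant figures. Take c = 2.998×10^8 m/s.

d ≈ 6.58 km

γ = 1/√(1 − 0.971²) = 4.1827
Dilated lifetime: Δt = γτ₀ = 4.1827 × 5.40 μs = 22.587 μs
d = vΔt = 0.971c × 22.587 μs = 2.9111×10^8 m/s × 2.2587×10^-5 s = 6.58 km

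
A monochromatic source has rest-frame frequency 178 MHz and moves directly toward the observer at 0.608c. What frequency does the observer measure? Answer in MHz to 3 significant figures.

f_obs ≈ 361 MHz

Relativistic Doppler: f_obs = f_src √((1+β)/(1−β))
= 178 × √(1.6080/0.39200) = 178 × 2.0253 = 361 MHz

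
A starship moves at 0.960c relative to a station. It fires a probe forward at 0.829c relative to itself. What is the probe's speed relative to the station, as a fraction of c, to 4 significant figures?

Relativistic velocity addition: u = (u' + v)/(1 + u'v/c²)
= (0.829 + 0.960)/(1 + 0.829×0.960) = 1.789/1.79584 = 0.9962

u ≈ 0.9962c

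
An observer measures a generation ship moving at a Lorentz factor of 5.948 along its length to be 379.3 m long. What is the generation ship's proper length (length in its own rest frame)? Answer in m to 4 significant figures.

γ = 5.948 (given)
L₀ = γL = 5.948 × 379.3 = 2256 m

L₀ ≈ 2256 m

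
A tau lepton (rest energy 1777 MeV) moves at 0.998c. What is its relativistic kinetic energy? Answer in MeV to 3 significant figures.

γ = 1/√(1 − 0.998²) = 15.819
K = (γ − 1)m₀c² = (15.819 − 1) × 1777 MeV = 14.819 × 1777 MeV = 26300 MeV

K ≈ 26300 MeV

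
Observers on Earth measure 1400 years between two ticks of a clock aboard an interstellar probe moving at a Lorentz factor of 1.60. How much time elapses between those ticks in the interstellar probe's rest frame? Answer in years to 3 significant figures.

τ₀ ≈ 875 years

γ = 1.60 (given)
Proper time: τ₀ = Δt/γ = 1400/1.60 = 875 years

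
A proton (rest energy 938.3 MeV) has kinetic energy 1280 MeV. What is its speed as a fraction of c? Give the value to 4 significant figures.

β ≈ 0.9061

γ = 1 + K/(m₀c²) = 1 + 1280/938.3 = 2.36417
β = √(1 − 1/γ²) = 0.9061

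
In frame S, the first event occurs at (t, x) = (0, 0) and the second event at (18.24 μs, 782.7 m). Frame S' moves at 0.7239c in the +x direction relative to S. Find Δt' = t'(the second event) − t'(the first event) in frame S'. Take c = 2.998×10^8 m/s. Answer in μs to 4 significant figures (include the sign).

γ = 1/√(1 − 0.7239²) = 1.44948
Δt' = γ(Δt − vΔx/c²) = 1.44948 × (18.24 μs − 0.7239×782.7 m / (2.998×10^8 m/s))
= 1.44948 × (16.3501 μs) = 23.70 μs

Δt' ≈ 23.70 μs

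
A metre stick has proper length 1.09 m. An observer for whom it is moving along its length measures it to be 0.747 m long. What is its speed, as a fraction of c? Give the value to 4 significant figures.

β ≈ 0.7282

γ = L₀/L = 1.09/0.747 = 1.45917
β = √(1 − 1/γ²) = 0.7282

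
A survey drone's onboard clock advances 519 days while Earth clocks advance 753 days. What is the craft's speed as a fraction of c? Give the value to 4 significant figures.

β ≈ 0.7245

γ = Δt/τ₀ = 753/519 = 1.45087
β = √(1 − 1/γ²) = √(1 − 1/1.45087²) = 0.7245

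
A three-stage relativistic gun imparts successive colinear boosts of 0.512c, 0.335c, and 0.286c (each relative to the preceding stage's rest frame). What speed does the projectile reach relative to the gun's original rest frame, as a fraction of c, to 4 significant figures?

u ≈ 0.8361c

Compose boost 2: (0.335 + 0.512)/(1 + 0.335×0.512) = 0.8470/1.17152 = 0.722992
Compose boost 3: (0.286 + 0.722992)/(1 + 0.286×0.722992) = 1.00899/1.20678 = 0.8361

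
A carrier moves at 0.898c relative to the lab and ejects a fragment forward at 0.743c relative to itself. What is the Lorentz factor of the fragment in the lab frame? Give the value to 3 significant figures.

u_lab = (0.743 + 0.898)/(1 + 0.743×0.898) = 1.641/1.66721 = 0.984277
γ = 1/√(1 − 0.984277²) = 5.66

γ ≈ 5.66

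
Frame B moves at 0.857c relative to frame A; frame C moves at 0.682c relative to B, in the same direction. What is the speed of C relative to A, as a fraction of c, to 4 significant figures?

Compose boost 2: (0.682 + 0.857)/(1 + 0.682×0.857) = 1.539/1.58447 = 0.9713

u ≈ 0.9713c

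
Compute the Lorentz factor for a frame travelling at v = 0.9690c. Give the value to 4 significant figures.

γ ≈ 4.048

γ = 1/√(1 − β²) = 1/√(1 − 0.9690²) = 1/√(0.0610390) = 4.048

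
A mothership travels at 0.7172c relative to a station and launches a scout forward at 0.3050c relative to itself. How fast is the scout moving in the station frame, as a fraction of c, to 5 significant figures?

u ≈ 0.83873c

Compose boost 2: (0.3050 + 0.7172)/(1 + 0.3050×0.7172) = 1.0222/1.218746 = 0.83873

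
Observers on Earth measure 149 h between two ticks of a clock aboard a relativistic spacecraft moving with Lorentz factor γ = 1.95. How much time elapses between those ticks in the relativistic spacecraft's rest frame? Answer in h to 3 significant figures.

γ = 1.95 (given)
Proper time: τ₀ = Δt/γ = 149/1.95 = 76.4 h

τ₀ ≈ 76.4 h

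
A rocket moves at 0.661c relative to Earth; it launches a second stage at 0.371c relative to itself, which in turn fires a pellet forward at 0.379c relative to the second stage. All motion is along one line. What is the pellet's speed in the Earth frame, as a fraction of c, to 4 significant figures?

Compose boost 2: (0.371 + 0.661)/(1 + 0.371×0.661) = 1.032/1.24523 = 0.828762
Compose boost 3: (0.379 + 0.828762)/(1 + 0.379×0.828762) = 1.20776/1.31410 = 0.9191

u ≈ 0.9191c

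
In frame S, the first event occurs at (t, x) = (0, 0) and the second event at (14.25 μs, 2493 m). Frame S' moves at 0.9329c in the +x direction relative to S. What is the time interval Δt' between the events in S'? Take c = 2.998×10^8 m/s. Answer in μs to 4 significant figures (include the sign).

Δt' ≈ 18.03 μs

γ = 1/√(1 − 0.9329²) = 2.77673
Δt' = γ(Δt − vΔx/c²) = 2.77673 × (14.25 μs − 0.9329×2493 m / (2.998×10^8 m/s))
= 2.77673 × (6.49243 μs) = 18.03 μs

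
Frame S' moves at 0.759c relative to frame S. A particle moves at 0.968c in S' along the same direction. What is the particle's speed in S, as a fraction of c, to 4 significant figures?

Relativistic velocity addition: u = (u' + v)/(1 + u'v/c²)
= (0.968 + 0.759)/(1 + 0.968×0.759) = 1.727/1.73471 = 0.9956

u ≈ 0.9956c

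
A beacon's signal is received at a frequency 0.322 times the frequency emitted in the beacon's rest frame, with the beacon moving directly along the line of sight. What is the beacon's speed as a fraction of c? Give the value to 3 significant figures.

β ≈ 0.812

f_obs/f_src = √((1−β)/(1+β)) = 0.322  ⇒  (1−β)/(1+β) = 0.10368
β = |1 − D²|/(1 + D²) = |1 − 0.10368|/(1 + 0.10368) = 0.812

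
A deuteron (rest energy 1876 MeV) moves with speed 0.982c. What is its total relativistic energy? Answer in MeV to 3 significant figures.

E ≈ 9930 MeV

γ = 1/√(1 − 0.982²) = 5.2943
E = γm₀c² = 5.2943 × 1876 MeV = 9930 MeV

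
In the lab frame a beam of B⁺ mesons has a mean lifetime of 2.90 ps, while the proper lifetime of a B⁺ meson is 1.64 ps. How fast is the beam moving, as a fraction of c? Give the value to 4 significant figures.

γ = Δt/τ₀ = 2.90/1.64 = 1.76829
β = √(1 − 1/γ²) = √(1 − 1/1.76829²) = 0.8247

β ≈ 0.8247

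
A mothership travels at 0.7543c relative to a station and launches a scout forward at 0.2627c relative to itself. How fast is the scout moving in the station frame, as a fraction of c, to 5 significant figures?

Compose boost 2: (0.2627 + 0.7543)/(1 + 0.2627×0.7543) = 1.0170/1.198155 = 0.84881

u ≈ 0.84881c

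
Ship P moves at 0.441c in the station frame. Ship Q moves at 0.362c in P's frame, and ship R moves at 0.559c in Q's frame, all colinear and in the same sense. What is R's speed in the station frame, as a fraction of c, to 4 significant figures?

u ≈ 0.9022c

Compose boost 2: (0.362 + 0.441)/(1 + 0.362×0.441) = 0.8030/1.15964 = 0.692455
Compose boost 3: (0.559 + 0.692455)/(1 + 0.559×0.692455) = 1.25146/1.38708 = 0.9022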